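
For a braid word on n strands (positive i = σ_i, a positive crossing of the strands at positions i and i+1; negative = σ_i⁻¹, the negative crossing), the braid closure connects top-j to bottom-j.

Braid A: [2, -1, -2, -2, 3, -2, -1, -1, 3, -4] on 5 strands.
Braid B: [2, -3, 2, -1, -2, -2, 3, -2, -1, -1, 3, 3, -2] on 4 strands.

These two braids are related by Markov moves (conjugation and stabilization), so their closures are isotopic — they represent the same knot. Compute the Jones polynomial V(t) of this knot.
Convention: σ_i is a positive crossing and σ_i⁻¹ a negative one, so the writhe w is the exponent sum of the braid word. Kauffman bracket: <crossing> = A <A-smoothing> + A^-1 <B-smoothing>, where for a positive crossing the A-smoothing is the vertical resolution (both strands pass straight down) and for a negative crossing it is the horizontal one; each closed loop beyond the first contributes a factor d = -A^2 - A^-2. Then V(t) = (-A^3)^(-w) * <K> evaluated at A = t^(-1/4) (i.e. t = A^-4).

t - 2 + 4*t^-1 - 5*t^-2 + 6*t^-3 - 5*t^-4 + 4*t^-5 - 3*t^-6 + t^-7

Derivation:
Markov-equivalent braids have isotopic closures, hence identical knot invariants. Strip the Markov moves from each word to reach a common short braid β, then compute V(t) once on β.
Braid A: s2 s1^-1 s2^-1 s2^-1 s3 s2^-1 s1^-1 s1^-1 s3 s4^-1 on 5 strands reduces by inverse Markov moves (closure unchanged at each step):
  Destabilize: the word has the form β·s4^-1 where s4^-1 occurs only as the final letter (β ∈ B_4); drop it and the last strand → 4 strands.
Reduced to β = s2 s1^-1 s2^-1 s2^-1 s3 s2^-1 s1^-1 s1^-1 s3 on 4 strands, 9 crossings.
Braid B: s2 s3^-1 s2 s1^-1 s2^-1 s2^-1 s3 s2^-1 s1^-1 s1^-1 s3 s3 s2^-1 on 4 strands reduces by inverse Markov moves (closure unchanged at each step):
  Deconjugate: the word is γ·β·γ⁻¹ with γ = s2 s3^-1 (prefix) and γ⁻¹ = s3 s2^-1 (suffix); strip both.
Reduced to β = s2 s1^-1 s2^-1 s2^-1 s3 s2^-1 s1^-1 s1^-1 s3 on 4 strands, 9 crossings.
Both give the same β = s2 s1^-1 s2^-1 s2^-1 s3 s2^-1 s1^-1 s1^-1 s3 on 4 strands, so one state sum suffices:
Braid: s2 s1^-1 s2^-1 s2^-1 s3 s2^-1 s1^-1 s1^-1 s3 on 4 strands, 9 crossings.
Writhe w = (#positive) - (#negative) = 3 - 6 = -3.
Computing the Kauffman bracket via state sum. There are 2^9 = 512 states.
For each crossing: s=0 is the vertical smoothing, s=1 horizontal. Crossing k contributes A^(sign_k * (1 - 2*s_k)); loop factor d = -A^2 - A^-2.
Tabulate the states by total A-exponent and number of loops L (A-exp: L × count):
  A^9: L=6 ×1
  A^7: L=5 ×9
  A^5: L=4 ×35, L=6 ×1
  A^3: L=3 ×73, L=5 ×11
  A^1: L=2 ×82, L=4 ×43, L=6 ×1
  A^-1: L=1 ×40, L=3 ×79, L=5 ×7
  A^-3: L=2 ×63, L=4 ×21
  A^-5: L=1 ×9, L=3 ×26, L=5 ×1
  A^-7: L=2 ×6, L=4 ×3
  A^-9: L=3 ×1
Each group contributes A^e * Σ count * d^(L-1):
Powers of d = -A^2 - A^-2: d^2 = A^4 + 2 + A^-4; d^3 = -A^6 - 3*A^2 - 3*A^-2 - A^-6; d^4 = A^8 + 4*A^4 + 6 + 4*A^-4 + A^-8; d^5 = -A^10 - 5*A^6 - 10*A^2 - 10*A^-2 - 5*A^-6 - A^-10.
  A^9 * (d^5) = -A^19 - 5*A^15 - 10*A^11 - 10*A^7 - 5*A^3 - A^-1
  A^7 * (9*d^4) = 9*A^15 + 36*A^11 + 54*A^7 + 36*A^3 + 9*A^-1
  A^5 * (35*d^3 + d^5) = -A^15 - 40*A^11 - 115*A^7 - 115*A^3 - 40*A^-1 - A^-5
  A^3 * (73*d^2 + 11*d^4) = 11*A^11 + 117*A^7 + 212*A^3 + 117*A^-1 + 11*A^-5
  A^1 * (82*d + 43*d^3 + d^5) = -A^11 - 48*A^7 - 221*A^3 - 221*A^-1 - 48*A^-5 - A^-9
  A^-1 * (40 + 79*d^2 + 7*d^4) = 7*A^7 + 107*A^3 + 240*A^-1 + 107*A^-5 + 7*A^-9
  A^-3 * (63*d + 21*d^3) = -21*A^3 - 126*A^-1 - 126*A^-5 - 21*A^-9
  A^-5 * (9 + 26*d^2 + d^4) = A^3 + 30*A^-1 + 67*A^-5 + 30*A^-9 + A^-13
  A^-7 * (6*d + 3*d^3) = -3*A^-1 - 15*A^-5 - 15*A^-9 - 3*A^-13
  A^-9 * (d^2) = A^-5 + 2*A^-9 + A^-13
Summing the groups: <K> = -A^19 + 3*A^15 - 4*A^11 + 5*A^7 - 6*A^3 + 5*A^-1 - 4*A^-5 + 2*A^-9 - A^-13
Normalise by the writhe: (-A^3)^(-w) = (-A^3)^(3) = -A^9, so f(A) = -A^9 * <K> = A^28 - 3*A^24 + 4*A^20 - 5*A^16 + 6*A^12 - 5*A^8 + 4*A^4 - 2 + A^-4.
Substitute A = t^(-1/4), i.e. A^e → t^(-e/4): V(t) = t - 2 + 4*t^-1 - 5*t^-2 + 6*t^-3 - 5*t^-4 + 4*t^-5 - 3*t^-6 + t^-7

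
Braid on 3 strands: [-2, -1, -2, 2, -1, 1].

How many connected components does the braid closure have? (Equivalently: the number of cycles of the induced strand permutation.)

1

Derivation:
Track the strand permutation on 3 strands, starting from identity.
  step 1: s2^-1 swaps positions 2,3 -> [1 3 2]
  step 2: s1^-1 swaps positions 1,2 -> [3 1 2]
  step 3: s2^-1 swaps positions 2,3 -> [3 2 1]
  step 4: s2 swaps positions 2,3 -> [3 1 2]
  step 5: s1^-1 swaps positions 1,2 -> [1 3 2]
  step 6: s1 swaps positions 1,2 -> [3 1 2]
Final permutation (position -> original strand): [3 1 2]
Closure components = cycle count of this permutation = 1.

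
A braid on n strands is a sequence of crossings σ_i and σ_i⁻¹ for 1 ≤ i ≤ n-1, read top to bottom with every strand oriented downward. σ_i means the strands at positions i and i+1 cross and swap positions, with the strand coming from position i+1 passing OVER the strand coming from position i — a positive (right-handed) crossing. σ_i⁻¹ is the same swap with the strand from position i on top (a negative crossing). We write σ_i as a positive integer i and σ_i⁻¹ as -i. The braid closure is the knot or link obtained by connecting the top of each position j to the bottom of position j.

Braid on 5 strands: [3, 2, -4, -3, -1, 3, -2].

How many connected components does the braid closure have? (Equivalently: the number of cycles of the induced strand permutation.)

Track the strand permutation on 5 strands, starting from identity.
  step 1: s3 swaps positions 3,4 -> [1 2 4 3 5]
  step 2: s2 swaps positions 2,3 -> [1 4 2 3 5]
  step 3: s4^-1 swaps positions 4,5 -> [1 4 2 5 3]
  step 4: s3^-1 swaps positions 3,4 -> [1 4 5 2 3]
  step 5: s1^-1 swaps positions 1,2 -> [4 1 5 2 3]
  step 6: s3 swaps positions 3,4 -> [4 1 2 5 3]
  step 7: s2^-1 swaps positions 2,3 -> [4 2 1 5 3]
Final permutation (position -> original strand): [4 2 1 5 3]
Closure components = cycle count of this permutation = 2.

Answer: 2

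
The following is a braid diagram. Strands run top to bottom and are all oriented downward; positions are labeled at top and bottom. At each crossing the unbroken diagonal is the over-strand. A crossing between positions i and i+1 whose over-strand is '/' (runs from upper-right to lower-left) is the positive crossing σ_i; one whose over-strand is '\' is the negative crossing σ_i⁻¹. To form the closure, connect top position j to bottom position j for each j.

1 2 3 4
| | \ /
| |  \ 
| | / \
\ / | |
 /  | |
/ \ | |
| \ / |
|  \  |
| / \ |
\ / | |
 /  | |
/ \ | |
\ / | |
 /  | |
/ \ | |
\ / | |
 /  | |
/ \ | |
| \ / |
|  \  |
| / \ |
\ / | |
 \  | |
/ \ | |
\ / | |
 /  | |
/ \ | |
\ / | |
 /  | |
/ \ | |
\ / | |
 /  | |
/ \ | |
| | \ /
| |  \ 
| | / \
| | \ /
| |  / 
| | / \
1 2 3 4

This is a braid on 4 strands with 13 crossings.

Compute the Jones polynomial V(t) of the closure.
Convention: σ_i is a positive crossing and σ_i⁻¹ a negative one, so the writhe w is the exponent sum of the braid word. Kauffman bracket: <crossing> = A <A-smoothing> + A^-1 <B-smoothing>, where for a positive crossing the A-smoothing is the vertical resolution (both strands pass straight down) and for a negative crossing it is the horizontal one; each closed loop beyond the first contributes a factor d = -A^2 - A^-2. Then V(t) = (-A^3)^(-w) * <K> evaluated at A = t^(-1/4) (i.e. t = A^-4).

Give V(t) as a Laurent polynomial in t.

Reading the diagram top to bottom ('/'-over between positions i,i+1 = s_i, '\'-over = s_i^-1): braid word = s3^-1 s1 s2^-1 s1 s1 s1 s2^-1 s1^-1 s1 s1 s1 s3^-1 s3.
The presented braid s3^-1 s1 s2^-1 s1 s1 s1 s2^-1 s1^-1 s1 s1 s1 s3^-1 s3 on 4 strands reduces by inverse Markov moves (closure unchanged at each step):
  Deconjugate: the word is γ·β·γ⁻¹ with γ = s3^-1 (prefix) and γ⁻¹ = s3 (suffix); strip both.
  Destabilize: the word has the form β·s3^-1 where s3^-1 occurs only as the final letter (β ∈ B_3); drop it and the last strand → 3 strands.
Reduced to β = s1 s2^-1 s1 s1 s1 s2^-1 s1^-1 s1 s1 s1 on 3 strands, 10 crossings.
Compute on β:
First cancel adjacent σ_i σ_i⁻¹ pairs (Reidemeister II — same braid, same closure): s1 s2^-1 s1 s1 s1 s2^-1 s1^-1 s1 s1 s1 → s1 s2^-1 s1 s1 s1 s2^-1 s1 s1.
Braid: s1 s2^-1 s1 s1 s1 s2^-1 s1 s1 on 3 strands, 8 crossings.
Writhe w = (#positive) - (#negative) = 6 - 2 = 4.
State-sum expansion of <K>. There are 2^8 = 256 states.
Each crossing splits two ways (0=vertical, 1=horizontal). The state's weight is A^(#A-smoothings - #B-smoothings) * d^(loops - 1).
Tabulate the states by total A-exponent and number of loops L (A-exp: L × count):
  A^8: L=3 ×1
  A^6: L=2 ×8
  A^4: L=1 ×21, L=3 ×7
  A^2: L=2 ×54, L=4 ×2
  A^0: L=3 ×70
  A^-2: L=4 ×56
  A^-4: L=5 ×28
  A^-6: L=6 ×8
  A^-8: L=7 ×1
Each group contributes A^e * Σ count * d^(L-1):
Powers of d = -A^2 - A^-2: d^2 = A^4 + 2 + A^-4; d^3 = -A^6 - 3*A^2 - 3*A^-2 - A^-6; d^4 = A^8 + 4*A^4 + 6 + 4*A^-4 + A^-8; d^5 = -A^10 - 5*A^6 - 10*A^2 - 10*A^-2 - 5*A^-6 - A^-10; d^6 = A^12 + 6*A^8 + 15*A^4 + 20 + 15*A^-4 + 6*A^-8 + A^-12.
  A^8 * (d^2) = A^12 + 2*A^8 + A^4
  A^6 * (8*d) = -8*A^8 - 8*A^4
  A^4 * (21 + 7*d^2) = 7*A^8 + 35*A^4 + 7
  A^2 * (54*d + 2*d^3) = -2*A^8 - 60*A^4 - 60 - 2*A^-4
  A^0 * (70*d^2) = 70*A^4 + 140 + 70*A^-4
  A^-2 * (56*d^3) = -56*A^4 - 168 - 168*A^-4 - 56*A^-8
  A^-4 * (28*d^4) = 28*A^4 + 112 + 168*A^-4 + 112*A^-8 + 28*A^-12
  A^-6 * (8*d^5) = -8*A^4 - 40 - 80*A^-4 - 80*A^-8 - 40*A^-12 - 8*A^-16
  A^-8 * (d^6) = A^4 + 6 + 15*A^-4 + 20*A^-8 + 15*A^-12 + 6*A^-16 + A^-20
Summing the groups: <K> = A^12 - A^8 + 3*A^4 - 3 + 3*A^-4 - 4*A^-8 + 3*A^-12 - 2*A^-16 + A^-20
Normalise by the writhe: (-A^3)^(-w) = (-A^3)^(-4) = A^-12, so f(A) = A^-12 * <K> = 1 - A^-4 + 3*A^-8 - 3*A^-12 + 3*A^-16 - 4*A^-20 + 3*A^-24 - 2*A^-28 + A^-32.
Substitute A = t^(-1/4), i.e. A^e → t^(-e/4): V(t) = t^8 - 2*t^7 + 3*t^6 - 4*t^5 + 3*t^4 - 3*t^3 + 3*t^2 - t + 1

Answer: t^8 - 2*t^7 + 3*t^6 - 4*t^5 + 3*t^4 - 3*t^3 + 3*t^2 - t + 1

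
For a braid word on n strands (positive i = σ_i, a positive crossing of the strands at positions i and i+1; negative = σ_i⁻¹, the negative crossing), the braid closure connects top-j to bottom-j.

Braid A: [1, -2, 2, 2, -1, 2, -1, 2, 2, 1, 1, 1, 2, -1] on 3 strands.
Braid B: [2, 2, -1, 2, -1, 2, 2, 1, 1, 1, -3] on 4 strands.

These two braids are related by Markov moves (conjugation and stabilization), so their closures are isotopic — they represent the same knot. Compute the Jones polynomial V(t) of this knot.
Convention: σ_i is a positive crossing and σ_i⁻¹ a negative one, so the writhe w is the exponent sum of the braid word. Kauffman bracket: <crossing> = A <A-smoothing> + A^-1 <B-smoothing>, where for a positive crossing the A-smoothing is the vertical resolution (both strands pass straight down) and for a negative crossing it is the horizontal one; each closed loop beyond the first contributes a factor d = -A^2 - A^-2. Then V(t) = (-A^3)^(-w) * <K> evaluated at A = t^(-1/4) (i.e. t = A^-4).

t^10 - 4*t^9 + 6*t^8 - 8*t^7 + 9*t^6 - 8*t^5 + 7*t^4 - 4*t^3 + 2*t^2

Derivation:
Markov-equivalent braids have isotopic closures, hence identical knot invariants. Strip the Markov moves from each word to reach a common short braid β, then compute V(t) once on β.
Braid A: s1 s2^-1 s2 s2 s1^-1 s2 s1^-1 s2 s2 s1 s1 s1 s2 s1^-1 on 3 strands reduces by inverse Markov moves (closure unchanged at each step):
  Deconjugate: the word is γ·β·γ⁻¹ with γ = s1 s2^-1 (prefix) and γ⁻¹ = s2 s1^-1 (suffix); strip both.
Reduced to β = s2 s2 s1^-1 s2 s1^-1 s2 s2 s1 s1 s1 on 3 strands, 10 crossings.
Braid B: s2 s2 s1^-1 s2 s1^-1 s2 s2 s1 s1 s1 s3^-1 on 4 strands reduces by inverse Markov moves (closure unchanged at each step):
  Destabilize: the word has the form β·s3^-1 where s3^-1 occurs only as the final letter (β ∈ B_3); drop it and the last strand → 3 strands.
Reduced to β = s2 s2 s1^-1 s2 s1^-1 s2 s2 s1 s1 s1 on 3 strands, 10 crossings.
Both give the same β = s2 s2 s1^-1 s2 s1^-1 s2 s2 s1 s1 s1 on 3 strands, so one state sum suffices:
Braid: s2 s2 s1^-1 s2 s1^-1 s2 s2 s1 s1 s1 on 3 strands, 10 crossings.
Writhe w = (#positive) - (#negative) = 8 - 2 = 6.
State-sum expansion of <K>. There are 2^10 = 1024 states.
Smooth each crossing (0=||, 1=⌣⌢); contribution A^(Σ sign_k(1-2s_k)) * d^(L-1).
Tabulate the states by total A-exponent and number of loops L (A-exp: L × count):
  A^10: L=3 ×1
  A^8: L=2 ×7, L=4 ×3
  A^6: L=1 ×14, L=3 ×28, L=5 ×3
  A^4: L=2 ×88, L=4 ×31, L=6 ×1
  A^2: L=1 ×63, L=3 ×133, L=5 ×14
  A^0: L=2 ×159, L=4 ×91, L=6 ×2
  A^-2: L=3 ×180, L=5 ×30
  A^-4: L=4 ×116, L=6 ×4
  A^-6: L=5 ×45
  A^-8: L=6 ×10
  A^-10: L=7 ×1
Each group contributes A^e * Σ count * d^(L-1):
Powers of d = -A^2 - A^-2: d^2 = A^4 + 2 + A^-4; d^3 = -A^6 - 3*A^2 - 3*A^-2 - A^-6; d^4 = A^8 + 4*A^4 + 6 + 4*A^-4 + A^-8; d^5 = -A^10 - 5*A^6 - 10*A^2 - 10*A^-2 - 5*A^-6 - A^-10; d^6 = A^12 + 6*A^8 + 15*A^4 + 20 + 15*A^-4 + 6*A^-8 + A^-12.
  A^10 * (d^2) = A^14 + 2*A^10 + A^6
  A^8 * (7*d + 3*d^3) = -3*A^14 - 16*A^10 - 16*A^6 - 3*A^2
  A^6 * (14 + 28*d^2 + 3*d^4) = 3*A^14 + 40*A^10 + 88*A^6 + 40*A^2 + 3*A^-2
  A^4 * (88*d + 31*d^3 + d^5) = -A^14 - 36*A^10 - 191*A^6 - 191*A^2 - 36*A^-2 - A^-6
  A^2 * (63 + 133*d^2 + 14*d^4) = 14*A^10 + 189*A^6 + 413*A^2 + 189*A^-2 + 14*A^-6
  A^0 * (159*d + 91*d^3 + 2*d^5) = -2*A^10 - 101*A^6 - 452*A^2 - 452*A^-2 - 101*A^-6 - 2*A^-10
  A^-2 * (180*d^2 + 30*d^4) = 30*A^6 + 300*A^2 + 540*A^-2 + 300*A^-6 + 30*A^-10
  A^-4 * (116*d^3 + 4*d^5) = -4*A^6 - 136*A^2 - 388*A^-2 - 388*A^-6 - 136*A^-10 - 4*A^-14
  A^-6 * (45*d^4) = 45*A^2 + 180*A^-2 + 270*A^-6 + 180*A^-10 + 45*A^-14
  A^-8 * (10*d^5) = -10*A^2 - 50*A^-2 - 100*A^-6 - 100*A^-10 - 50*A^-14 - 10*A^-18
  A^-10 * (d^6) = A^2 + 6*A^-2 + 15*A^-6 + 20*A^-10 + 15*A^-14 + 6*A^-18 + A^-22
Summing the groups: <K> = 2*A^10 - 4*A^6 + 7*A^2 - 8*A^-2 + 9*A^-6 - 8*A^-10 + 6*A^-14 - 4*A^-18 + A^-22
Normalise by the writhe: (-A^3)^(-w) = (-A^3)^(-6) = A^-18, so f(A) = A^-18 * <K> = 2*A^-8 - 4*A^-12 + 7*A^-16 - 8*A^-20 + 9*A^-24 - 8*A^-28 + 6*A^-32 - 4*A^-36 + A^-40.
Substitute A = t^(-1/4), i.e. A^e → t^(-e/4): V(t) = t^10 - 4*t^9 + 6*t^8 - 8*t^7 + 9*t^6 - 8*t^5 + 7*t^4 - 4*t^3 + 2*t^2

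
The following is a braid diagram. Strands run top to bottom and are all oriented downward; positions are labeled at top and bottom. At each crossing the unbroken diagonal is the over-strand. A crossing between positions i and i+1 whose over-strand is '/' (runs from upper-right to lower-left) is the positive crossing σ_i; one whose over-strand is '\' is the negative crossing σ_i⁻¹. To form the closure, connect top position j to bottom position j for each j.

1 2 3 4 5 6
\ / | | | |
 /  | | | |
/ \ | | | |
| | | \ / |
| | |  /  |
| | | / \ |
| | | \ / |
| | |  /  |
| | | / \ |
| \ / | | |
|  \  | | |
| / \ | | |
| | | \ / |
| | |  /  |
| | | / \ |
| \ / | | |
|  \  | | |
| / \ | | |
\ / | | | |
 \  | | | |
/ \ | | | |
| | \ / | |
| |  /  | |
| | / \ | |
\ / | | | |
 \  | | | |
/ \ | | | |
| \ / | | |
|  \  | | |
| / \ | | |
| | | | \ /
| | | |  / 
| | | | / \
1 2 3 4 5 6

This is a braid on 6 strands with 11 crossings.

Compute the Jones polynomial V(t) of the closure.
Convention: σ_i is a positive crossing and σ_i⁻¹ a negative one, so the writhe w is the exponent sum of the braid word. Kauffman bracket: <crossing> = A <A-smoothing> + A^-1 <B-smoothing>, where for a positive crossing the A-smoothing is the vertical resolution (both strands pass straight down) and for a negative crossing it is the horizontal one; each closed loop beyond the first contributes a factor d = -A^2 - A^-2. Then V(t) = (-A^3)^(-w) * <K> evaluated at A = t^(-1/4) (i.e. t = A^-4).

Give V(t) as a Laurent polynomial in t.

Reading the diagram top to bottom ('/'-over between positions i,i+1 = s_i, '\'-over = s_i^-1): braid word = s1 s4 s4 s2^-1 s4 s2^-1 s1^-1 s3 s1^-1 s2^-1 s5.
The presented braid s1 s4 s4 s2^-1 s4 s2^-1 s1^-1 s3 s1^-1 s2^-1 s5 on 6 strands reduces by inverse Markov moves (closure unchanged at each step):
  Destabilize: the word has the form β·s5 where s5 occurs only as the final letter (β ∈ B_5); drop it and the last strand → 5 strands.
Reduced to β = s1 s4 s4 s2^-1 s4 s2^-1 s1^-1 s3 s1^-1 s2^-1 on 5 strands, 10 crossings.
Compute on β:
Braid: s1 s4 s4 s2^-1 s4 s2^-1 s1^-1 s3 s1^-1 s2^-1 on 5 strands, 10 crossings.
Writhe w = (#positive) - (#negative) = 5 - 5 = 0.
State-sum expansion of <K>. There are 2^10 = 1024 states.
For each crossing: s=0 is the vertical smoothing, s=1 horizontal. Crossing k contributes A^(sign_k * (1 - 2*s_k)); loop factor d = -A^2 - A^-2.
Tabulate the states by total A-exponent and number of loops L (A-exp: L × count):
  A^10: L=6 ×1
  A^8: L=5 ×10
  A^6: L=4 ×40, L=6 ×5
  A^4: L=3 ×80, L=5 ×39, L=7 ×1
  A^2: L=2 ×79, L=4 ×117, L=6 ×14
  A^0: L=1 ×30, L=3 ×158, L=5 ×62, L=7 ×2
  A^-2: L=2 ×84, L=4 ×111, L=6 ×15
  A^-4: L=1 ×9, L=3 ×74, L=5 ×36, L=7 ×1
  A^-6: L=2 ×12, L=4 ×29, L=6 ×4
  A^-8: L=3 ×6, L=5 ×4
  A^-10: L=4 ×1
Each group contributes A^e * Σ count * d^(L-1):
Powers of d = -A^2 - A^-2: d^2 = A^4 + 2 + A^-4; d^3 = -A^6 - 3*A^2 - 3*A^-2 - A^-6; d^4 = A^8 + 4*A^4 + 6 + 4*A^-4 + A^-8; d^5 = -A^10 - 5*A^6 - 10*A^2 - 10*A^-2 - 5*A^-6 - A^-10; d^6 = A^12 + 6*A^8 + 15*A^4 + 20 + 15*A^-4 + 6*A^-8 + A^-12.
  A^10 * (d^5) = -A^20 - 5*A^16 - 10*A^12 - 10*A^8 - 5*A^4 - 1
  A^8 * (10*d^4) = 10*A^16 + 40*A^12 + 60*A^8 + 40*A^4 + 10
  A^6 * (40*d^3 + 5*d^5) = -5*A^16 - 65*A^12 - 170*A^8 - 170*A^4 - 65 - 5*A^-4
  A^4 * (80*d^2 + 39*d^4 + d^6) = A^16 + 45*A^12 + 251*A^8 + 414*A^4 + 251 + 45*A^-4 + A^-8
  A^2 * (79*d + 117*d^3 + 14*d^5) = -14*A^12 - 187*A^8 - 570*A^4 - 570 - 187*A^-4 - 14*A^-8
  A^0 * (30 + 158*d^2 + 62*d^4 + 2*d^6) = 2*A^12 + 74*A^8 + 436*A^4 + 758 + 436*A^-4 + 74*A^-8 + 2*A^-12
  A^-2 * (84*d + 111*d^3 + 15*d^5) = -15*A^8 - 186*A^4 - 567 - 567*A^-4 - 186*A^-8 - 15*A^-12
  A^-4 * (9 + 74*d^2 + 36*d^4 + d^6) = A^8 + 42*A^4 + 233 + 393*A^-4 + 233*A^-8 + 42*A^-12 + A^-16
  A^-6 * (12*d + 29*d^3 + 4*d^5) = -4*A^4 - 49 - 139*A^-4 - 139*A^-8 - 49*A^-12 - 4*A^-16
  A^-8 * (6*d^2 + 4*d^4) = 4 + 22*A^-4 + 36*A^-8 + 22*A^-12 + 4*A^-16
  A^-10 * (d^3) = -A^-4 - 3*A^-8 - 3*A^-12 - A^-16
Summing the groups: <K> = -A^20 + A^16 - 2*A^12 + 4*A^8 - 3*A^4 + 4 - 3*A^-4 + 2*A^-8 - A^-12
Normalise by the writhe: (-A^3)^(-w) = (-A^3)^(0) = 1, so f(A) = 1 * <K> = -A^20 + A^16 - 2*A^12 + 4*A^8 - 3*A^4 + 4 - 3*A^-4 + 2*A^-8 - A^-12.
Substitute A = t^(-1/4), i.e. A^e → t^(-e/4): V(t) = -t^3 + 2*t^2 - 3*t + 4 - 3*t^-1 + 4*t^-2 - 2*t^-3 + t^-4 - t^-5

Answer: -t^3 + 2*t^2 - 3*t + 4 - 3*t^-1 + 4*t^-2 - 2*t^-3 + t^-4 - t^-5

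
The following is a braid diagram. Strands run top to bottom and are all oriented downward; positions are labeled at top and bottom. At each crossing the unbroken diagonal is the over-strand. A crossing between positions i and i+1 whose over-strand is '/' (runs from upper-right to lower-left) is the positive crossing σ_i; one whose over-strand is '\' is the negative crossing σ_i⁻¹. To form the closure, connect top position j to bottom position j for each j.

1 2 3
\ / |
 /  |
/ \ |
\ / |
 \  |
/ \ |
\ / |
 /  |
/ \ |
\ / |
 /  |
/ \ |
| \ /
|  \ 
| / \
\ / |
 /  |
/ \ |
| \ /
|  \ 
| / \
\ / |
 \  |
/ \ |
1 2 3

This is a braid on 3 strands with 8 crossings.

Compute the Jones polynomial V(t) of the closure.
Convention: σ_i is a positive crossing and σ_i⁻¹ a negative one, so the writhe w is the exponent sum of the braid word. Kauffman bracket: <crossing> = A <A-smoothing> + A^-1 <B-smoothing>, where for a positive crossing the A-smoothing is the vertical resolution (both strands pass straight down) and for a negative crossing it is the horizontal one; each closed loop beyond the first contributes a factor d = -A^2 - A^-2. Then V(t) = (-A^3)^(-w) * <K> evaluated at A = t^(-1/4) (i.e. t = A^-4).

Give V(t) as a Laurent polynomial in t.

t^2 - t + 1 - t^-1 + t^-2

Derivation:
Reading the diagram top to bottom ('/'-over between positions i,i+1 = s_i, '\'-over = s_i^-1): braid word = s1 s1^-1 s1 s1 s2^-1 s1 s2^-1 s1^-1.
The presented braid s1 s1^-1 s1 s1 s2^-1 s1 s2^-1 s1^-1 on 3 strands reduces by inverse Markov moves (closure unchanged at each step):
  Deconjugate: the word is γ·β·γ⁻¹ with γ = s1 (prefix) and γ⁻¹ = s1^-1 (suffix); strip both.
Reduced to β = s1^-1 s1 s1 s2^-1 s1 s2^-1 on 3 strands, 6 crossings.
Compute on β:
First cancel adjacent σ_i σ_i⁻¹ pairs (Reidemeister II — same braid, same closure): s1^-1 s1 s1 s2^-1 s1 s2^-1 → s1 s2^-1 s1 s2^-1.
Braid: s1 s2^-1 s1 s2^-1 on 3 strands, 4 crossings.
Writhe w = (#positive) - (#negative) = 2 - 2 = 0.
State-sum expansion of <K>. There are 2^4 = 16 states.
Each crossing splits two ways (0=vertical, 1=horizontal). The state's weight is A^(#A-smoothings - #B-smoothings) * d^(loops - 1).
  state 0000: A-exp=+0, loops=3, term = A^0 * d^2
  state 0001: A-exp=+2, loops=2, term = A^2 * d^1
  state 0010: A-exp=-2, loops=2, term = A^-2 * d^1
  state 0011: A-exp=+0, loops=1, term = A^0 * d^0
  state 0100: A-exp=+2, loops=2, term = A^2 * d^1
  state 0101: A-exp=+4, loops=3, term = A^4 * d^2
  state 0110: A-exp=+0, loops=1, term = A^0 * d^0
  state 0111: A-exp=+2, loops=2, term = A^2 * d^1
  state 1000: A-exp=-2, loops=2, term = A^-2 * d^1
  state 1001: A-exp=+0, loops=1, term = A^0 * d^0
  state 1010: A-exp=-4, loops=3, term = A^-4 * d^2
  state 1011: A-exp=-2, loops=2, term = A^-2 * d^1
  state 1100: A-exp=+0, loops=1, term = A^0 * d^0
  state 1101: A-exp=+2, loops=2, term = A^2 * d^1
  state 1110: A-exp=-2, loops=2, term = A^-2 * d^1
  state 1111: A-exp=+0, loops=1, term = A^0 * d^0
Collect the terms by A-exponent (count of states per loop number):
Powers of d = -A^2 - A^-2: d^2 = A^4 + 2 + A^-4.
  A^4 * (d^2) = A^8 + 2*A^4 + 1
  A^2 * (4*d) = -4*A^4 - 4
  A^0 * (5 + d^2) = A^4 + 7 + A^-4
  A^-2 * (4*d) = -4 - 4*A^-4
  A^-4 * (d^2) = 1 + 2*A^-4 + A^-8
Summing the groups: <K> = A^8 - A^4 + 1 - A^-4 + A^-8
Normalise by the writhe: (-A^3)^(-w) = (-A^3)^(0) = 1, so f(A) = 1 * <K> = A^8 - A^4 + 1 - A^-4 + A^-8.
Substitute A = t^(-1/4), i.e. A^e → t^(-e/4): V(t) = t^2 - t + 1 - t^-1 + t^-2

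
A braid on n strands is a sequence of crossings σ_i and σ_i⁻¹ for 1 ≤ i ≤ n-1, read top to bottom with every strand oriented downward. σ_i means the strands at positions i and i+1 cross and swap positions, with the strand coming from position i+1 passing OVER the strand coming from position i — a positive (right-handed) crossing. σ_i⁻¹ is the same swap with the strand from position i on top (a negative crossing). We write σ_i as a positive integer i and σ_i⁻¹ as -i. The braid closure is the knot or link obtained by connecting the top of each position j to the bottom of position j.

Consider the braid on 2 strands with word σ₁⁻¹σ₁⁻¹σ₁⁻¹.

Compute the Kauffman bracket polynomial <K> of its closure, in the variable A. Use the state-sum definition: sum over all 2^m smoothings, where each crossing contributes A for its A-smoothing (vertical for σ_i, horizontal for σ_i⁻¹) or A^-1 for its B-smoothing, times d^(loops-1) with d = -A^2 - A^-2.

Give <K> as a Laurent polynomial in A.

Braid: s1^-1 s1^-1 s1^-1 on 2 strands, 3 crossings.
Writhe w = (#positive) - (#negative) = 0 - 3 = -3.
Enumerate smoothing states for the bracket polynomial. There are 2^3 = 8 states.
For each crossing: s=0 is the vertical smoothing, s=1 horizontal. Crossing k contributes A^(sign_k * (1 - 2*s_k)); loop factor d = -A^2 - A^-2.
  state 000: A-exp=-3, loops=2, term = A^-3 * d^1
  state 001: A-exp=-1, loops=1, term = A^-1 * d^0
  state 010: A-exp=-1, loops=1, term = A^-1 * d^0
  state 011: A-exp=+1, loops=2, term = A^1 * d^1
  state 100: A-exp=-1, loops=1, term = A^-1 * d^0
  state 101: A-exp=+1, loops=2, term = A^1 * d^1
  state 110: A-exp=+1, loops=2, term = A^1 * d^1
  state 111: A-exp=+3, loops=3, term = A^3 * d^2
Collect the terms by A-exponent (count of states per loop number):
Powers of d = -A^2 - A^-2: d^2 = A^4 + 2 + A^-4.
  A^3 * (d^2) = A^7 + 2*A^3 + A^-1
  A^1 * (3*d) = -3*A^3 - 3*A^-1
  A^-1 * (3) = 3*A^-1
  A^-3 * (d) = -A^-1 - A^-5
Summing the groups: <K> = A^7 - A^3 - A^-5

Answer: A^7 - A^3 - A^-5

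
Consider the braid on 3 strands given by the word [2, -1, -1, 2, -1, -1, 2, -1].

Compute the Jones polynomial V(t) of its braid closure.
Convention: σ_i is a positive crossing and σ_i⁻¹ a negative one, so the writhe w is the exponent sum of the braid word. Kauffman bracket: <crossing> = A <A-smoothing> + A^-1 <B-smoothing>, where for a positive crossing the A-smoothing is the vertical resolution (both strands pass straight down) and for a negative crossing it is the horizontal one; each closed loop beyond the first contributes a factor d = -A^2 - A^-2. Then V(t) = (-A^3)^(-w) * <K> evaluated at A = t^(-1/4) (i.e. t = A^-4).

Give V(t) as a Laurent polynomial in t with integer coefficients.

Braid: s2 s1^-1 s1^-1 s2 s1^-1 s1^-1 s2 s1^-1 on 3 strands, 8 crossings.
Writhe w = (#positive) - (#negative) = 3 - 5 = -2.
Computing the Kauffman bracket via state sum. There are 2^8 = 256 states.
For each crossing: s=0 is the vertical smoothing, s=1 horizontal. Crossing k contributes A^(sign_k * (1 - 2*s_k)); loop factor d = -A^2 - A^-2.
Tabulate the states by total A-exponent and number of loops L (A-exp: L × count):
  A^8: L=6 ×1
  A^6: L=5 ×8
  A^4: L=4 ×28
  A^2: L=3 ×55, L=5 ×1
  A^0: L=2 ×63, L=4 ×7
  A^-2: L=1 ×35, L=3 ×21
  A^-4: L=2 ×26, L=4 ×2
  A^-6: L=3 ×8
  A^-8: L=4 ×1
Each group contributes A^e * Σ count * d^(L-1):
Powers of d = -A^2 - A^-2: d^2 = A^4 + 2 + A^-4; d^3 = -A^6 - 3*A^2 - 3*A^-2 - A^-6; d^4 = A^8 + 4*A^4 + 6 + 4*A^-4 + A^-8; d^5 = -A^10 - 5*A^6 - 10*A^2 - 10*A^-2 - 5*A^-6 - A^-10.
  A^8 * (d^5) = -A^18 - 5*A^14 - 10*A^10 - 10*A^6 - 5*A^2 - A^-2
  A^6 * (8*d^4) = 8*A^14 + 32*A^10 + 48*A^6 + 32*A^2 + 8*A^-2
  A^4 * (28*d^3) = -28*A^10 - 84*A^6 - 84*A^2 - 28*A^-2
  A^2 * (55*d^2 + d^4) = A^10 + 59*A^6 + 116*A^2 + 59*A^-2 + A^-6
  A^0 * (63*d + 7*d^3) = -7*A^6 - 84*A^2 - 84*A^-2 - 7*A^-6
  A^-2 * (35 + 21*d^2) = 21*A^2 + 77*A^-2 + 21*A^-6
  A^-4 * (26*d + 2*d^3) = -2*A^2 - 32*A^-2 - 32*A^-6 - 2*A^-10
  A^-6 * (8*d^2) = 8*A^-2 + 16*A^-6 + 8*A^-10
  A^-8 * (d^3) = -A^-2 - 3*A^-6 - 3*A^-10 - A^-14
Summing the groups: <K> = -A^18 + 3*A^14 - 5*A^10 + 6*A^6 - 6*A^2 + 6*A^-2 - 4*A^-6 + 3*A^-10 - A^-14
Normalise by the writhe: (-A^3)^(-w) = (-A^3)^(2) = A^6, so f(A) = A^6 * <K> = -A^24 + 3*A^20 - 5*A^16 + 6*A^12 - 6*A^8 + 6*A^4 - 4 + 3*A^-4 - A^-8.
Substitute A = t^(-1/4), i.e. A^e → t^(-e/4): V(t) = -t^2 + 3*t - 4 + 6*t^-1 - 6*t^-2 + 6*t^-3 - 5*t^-4 + 3*t^-5 - t^-6

Answer: -t^2 + 3*t - 4 + 6*t^-1 - 6*t^-2 + 6*t^-3 - 5*t^-4 + 3*t^-5 - t^-6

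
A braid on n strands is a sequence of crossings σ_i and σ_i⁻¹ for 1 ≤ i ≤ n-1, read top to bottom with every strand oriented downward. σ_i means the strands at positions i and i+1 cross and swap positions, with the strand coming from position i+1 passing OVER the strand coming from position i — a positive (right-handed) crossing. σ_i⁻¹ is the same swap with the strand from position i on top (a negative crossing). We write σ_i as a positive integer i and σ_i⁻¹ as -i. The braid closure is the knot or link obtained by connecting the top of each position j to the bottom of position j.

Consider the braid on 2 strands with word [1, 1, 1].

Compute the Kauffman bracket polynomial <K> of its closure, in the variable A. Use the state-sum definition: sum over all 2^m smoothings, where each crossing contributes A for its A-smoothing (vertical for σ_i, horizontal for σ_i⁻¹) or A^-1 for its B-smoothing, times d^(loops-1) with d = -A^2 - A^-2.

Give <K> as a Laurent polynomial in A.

-A^5 - A^-3 + A^-7

Derivation:
Braid: s1 s1 s1 on 2 strands, 3 crossings.
Writhe w = (#positive) - (#negative) = 3 - 0 = 3.
State-sum expansion of <K>. There are 2^3 = 8 states.
For each crossing: s=0 is the vertical smoothing, s=1 horizontal. Crossing k contributes A^(sign_k * (1 - 2*s_k)); loop factor d = -A^2 - A^-2.
  state 000: A-exp=+3, loops=2, term = A^3 * d^1
  state 001: A-exp=+1, loops=1, term = A^1 * d^0
  state 010: A-exp=+1, loops=1, term = A^1 * d^0
  state 011: A-exp=-1, loops=2, term = A^-1 * d^1
  state 100: A-exp=+1, loops=1, term = A^1 * d^0
  state 101: A-exp=-1, loops=2, term = A^-1 * d^1
  state 110: A-exp=-1, loops=2, term = A^-1 * d^1
  state 111: A-exp=-3, loops=3, term = A^-3 * d^2
Collect the terms by A-exponent (count of states per loop number):
Powers of d = -A^2 - A^-2: d^2 = A^4 + 2 + A^-4.
  A^3 * (d) = -A^5 - A
  A^1 * (3) = 3*A
  A^-1 * (3*d) = -3*A - 3*A^-3
  A^-3 * (d^2) = A + 2*A^-3 + A^-7
Summing the groups: <K> = -A^5 - A^-3 + A^-7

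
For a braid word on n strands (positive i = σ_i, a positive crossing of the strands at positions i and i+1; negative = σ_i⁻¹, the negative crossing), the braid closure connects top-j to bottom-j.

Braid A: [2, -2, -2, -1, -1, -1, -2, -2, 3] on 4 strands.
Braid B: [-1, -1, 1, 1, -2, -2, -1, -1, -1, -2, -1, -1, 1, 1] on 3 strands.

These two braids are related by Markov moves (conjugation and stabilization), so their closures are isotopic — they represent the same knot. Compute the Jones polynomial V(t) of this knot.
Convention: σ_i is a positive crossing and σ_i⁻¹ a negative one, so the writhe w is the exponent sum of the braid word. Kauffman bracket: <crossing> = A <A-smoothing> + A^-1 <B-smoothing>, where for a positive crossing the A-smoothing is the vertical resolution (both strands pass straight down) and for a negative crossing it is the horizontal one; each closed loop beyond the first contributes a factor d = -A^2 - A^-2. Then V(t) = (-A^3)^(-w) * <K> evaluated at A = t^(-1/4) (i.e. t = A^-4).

Markov-equivalent braids have isotopic closures, hence identical knot invariants. Strip the Markov moves from each word to reach a common short braid β, then compute V(t) once on β.
Braid A: s2 s2^-1 s2^-1 s1^-1 s1^-1 s1^-1 s2^-1 s2^-1 s3 on 4 strands reduces by inverse Markov moves (closure unchanged at each step):
  Destabilize: the word has the form β·s3 where s3 occurs only as the final letter (β ∈ B_3); drop it and the last strand → 3 strands.
  Deconjugate: the word is γ·β·γ⁻¹ with γ = s2 (prefix) and γ⁻¹ = s2^-1 (suffix); strip both.
Reduced to β = s2^-1 s2^-1 s1^-1 s1^-1 s1^-1 s2^-1 on 3 strands, 6 crossings.
Braid B: s1^-1 s1^-1 s1 s1 s2^-1 s2^-1 s1^-1 s1^-1 s1^-1 s2^-1 s1^-1 s1^-1 s1 s1 on 3 strands reduces by inverse Markov moves (closure unchanged at each step):
  Deconjugate: the word is γ·β·γ⁻¹ with γ = s1^-1 s1^-1 (prefix) and γ⁻¹ = s1 s1 (suffix); strip both.
  Deconjugate: the word is γ·β·γ⁻¹ with γ = s1 s1 (prefix) and γ⁻¹ = s1^-1 s1^-1 (suffix); strip both.
Reduced to β = s2^-1 s2^-1 s1^-1 s1^-1 s1^-1 s2^-1 on 3 strands, 6 crossings.
Both give the same β = s2^-1 s2^-1 s1^-1 s1^-1 s1^-1 s2^-1 on 3 strands, so one state sum suffices:
Braid: s2^-1 s2^-1 s1^-1 s1^-1 s1^-1 s2^-1 on 3 strands, 6 crossings.
Writhe w = (#positive) - (#negative) = 0 - 6 = -6.
Computing the Kauffman bracket via state sum. There are 2^6 = 64 states.
Smooth each crossing (0=||, 1=⌣⌢); contribution A^(Σ sign_k(1-2s_k)) * d^(L-1).
Tabulate the states by total A-exponent and number of loops L (A-exp: L × count):
  A^6: L=5 ×1
  A^4: L=4 ×6
  A^2: L=3 ×15
  A^0: L=2 ×18, L=4 ×2
  A^-2: L=1 ×9, L=3 ×6
  A^-4: L=2 ×6
  A^-6: L=3 ×1
Each group contributes A^e * Σ count * d^(L-1):
Powers of d = -A^2 - A^-2: d^2 = A^4 + 2 + A^-4; d^3 = -A^6 - 3*A^2 - 3*A^-2 - A^-6; d^4 = A^8 + 4*A^4 + 6 + 4*A^-4 + A^-8.
  A^6 * (d^4) = A^14 + 4*A^10 + 6*A^6 + 4*A^2 + A^-2
  A^4 * (6*d^3) = -6*A^10 - 18*A^6 - 18*A^2 - 6*A^-2
  A^2 * (15*d^2) = 15*A^6 + 30*A^2 + 15*A^-2
  A^0 * (18*d + 2*d^3) = -2*A^6 - 24*A^2 - 24*A^-2 - 2*A^-6
  A^-2 * (9 + 6*d^2) = 6*A^2 + 21*A^-2 + 6*A^-6
  A^-4 * (6*d) = -6*A^-2 - 6*A^-6
  A^-6 * (d^2) = A^-2 + 2*A^-6 + A^-10
Summing the groups: <K> = A^14 - 2*A^10 + A^6 - 2*A^2 + 2*A^-2 + A^-10
Normalise by the writhe: (-A^3)^(-w) = (-A^3)^(6) = A^18, so f(A) = A^18 * <K> = A^32 - 2*A^28 + A^24 - 2*A^20 + 2*A^16 + A^8.
Substitute A = t^(-1/4), i.e. A^e → t^(-e/4): V(t) = t^-2 + 2*t^-4 - 2*t^-5 + t^-6 - 2*t^-7 + t^-8

Answer: t^-2 + 2*t^-4 - 2*t^-5 + t^-6 - 2*t^-7 + t^-8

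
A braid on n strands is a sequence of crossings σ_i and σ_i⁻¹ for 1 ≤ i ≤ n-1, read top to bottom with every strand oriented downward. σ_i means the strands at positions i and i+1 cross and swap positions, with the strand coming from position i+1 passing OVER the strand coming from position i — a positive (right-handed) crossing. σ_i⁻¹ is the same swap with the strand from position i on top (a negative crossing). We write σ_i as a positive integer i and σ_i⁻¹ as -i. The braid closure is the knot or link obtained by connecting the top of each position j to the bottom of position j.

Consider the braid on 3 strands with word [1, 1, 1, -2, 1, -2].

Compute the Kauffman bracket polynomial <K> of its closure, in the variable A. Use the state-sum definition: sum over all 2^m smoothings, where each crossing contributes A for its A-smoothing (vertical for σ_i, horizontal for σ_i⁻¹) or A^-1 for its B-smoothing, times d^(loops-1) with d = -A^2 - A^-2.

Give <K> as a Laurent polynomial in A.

Braid: s1 s1 s1 s2^-1 s1 s2^-1 on 3 strands, 6 crossings.
Writhe w = (#positive) - (#negative) = 4 - 2 = 2.
Computing the Kauffman bracket via state sum. There are 2^6 = 64 states.
Each crossing splits two ways (0=vertical, 1=horizontal). The state's weight is A^(#A-smoothings - #B-smoothings) * d^(loops - 1).
Tabulate the states by total A-exponent and number of loops L (A-exp: L × count):
  A^6: L=3 ×1
  A^4: L=2 ×6
  A^2: L=1 ×11, L=3 ×4
  A^0: L=2 ×19, L=4 ×1
  A^-2: L=3 ×15
  A^-4: L=4 ×6
  A^-6: L=5 ×1
Each group contributes A^e * Σ count * d^(L-1):
Powers of d = -A^2 - A^-2: d^2 = A^4 + 2 + A^-4; d^3 = -A^6 - 3*A^2 - 3*A^-2 - A^-6; d^4 = A^8 + 4*A^4 + 6 + 4*A^-4 + A^-8.
  A^6 * (d^2) = A^10 + 2*A^6 + A^2
  A^4 * (6*d) = -6*A^6 - 6*A^2
  A^2 * (11 + 4*d^2) = 4*A^6 + 19*A^2 + 4*A^-2
  A^0 * (19*d + d^3) = -A^6 - 22*A^2 - 22*A^-2 - A^-6
  A^-2 * (15*d^2) = 15*A^2 + 30*A^-2 + 15*A^-6
  A^-4 * (6*d^3) = -6*A^2 - 18*A^-2 - 18*A^-6 - 6*A^-10
  A^-6 * (d^4) = A^2 + 4*A^-2 + 6*A^-6 + 4*A^-10 + A^-14
Summing the groups: <K> = A^10 - A^6 + 2*A^2 - 2*A^-2 + 2*A^-6 - 2*A^-10 + A^-14

Answer: A^10 - A^6 + 2*A^2 - 2*A^-2 + 2*A^-6 - 2*A^-10 + A^-14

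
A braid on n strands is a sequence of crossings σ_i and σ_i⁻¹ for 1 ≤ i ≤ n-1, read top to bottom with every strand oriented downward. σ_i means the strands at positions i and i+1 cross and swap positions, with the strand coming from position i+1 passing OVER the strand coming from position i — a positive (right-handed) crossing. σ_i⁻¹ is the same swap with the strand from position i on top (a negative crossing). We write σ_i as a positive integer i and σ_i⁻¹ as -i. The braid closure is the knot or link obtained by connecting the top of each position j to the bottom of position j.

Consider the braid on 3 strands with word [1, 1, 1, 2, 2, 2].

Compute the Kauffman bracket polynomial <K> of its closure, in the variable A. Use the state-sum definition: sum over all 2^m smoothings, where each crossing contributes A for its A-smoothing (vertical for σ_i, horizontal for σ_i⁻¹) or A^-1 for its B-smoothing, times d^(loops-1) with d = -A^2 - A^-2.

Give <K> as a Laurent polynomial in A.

A^10 + 2*A^2 - 2*A^-2 + A^-6 - 2*A^-10 + A^-14

Derivation:
Braid: s1 s1 s1 s2 s2 s2 on 3 strands, 6 crossings.
Writhe w = (#positive) - (#negative) = 6 - 0 = 6.
Computing the Kauffman bracket via state sum. There are 2^6 = 64 states.
Smooth each crossing (0=||, 1=⌣⌢); contribution A^(Σ sign_k(1-2s_k)) * d^(L-1).
Tabulate the states by total A-exponent and number of loops L (A-exp: L × count):
  A^6: L=3 ×1
  A^4: L=2 ×6
  A^2: L=1 ×9, L=3 ×6
  A^0: L=2 ×18, L=4 ×2
  A^-2: L=3 ×15
  A^-4: L=4 ×6
  A^-6: L=5 ×1
Each group contributes A^e * Σ count * d^(L-1):
Powers of d = -A^2 - A^-2: d^2 = A^4 + 2 + A^-4; d^3 = -A^6 - 3*A^2 - 3*A^-2 - A^-6; d^4 = A^8 + 4*A^4 + 6 + 4*A^-4 + A^-8.
  A^6 * (d^2) = A^10 + 2*A^6 + A^2
  A^4 * (6*d) = -6*A^6 - 6*A^2
  A^2 * (9 + 6*d^2) = 6*A^6 + 21*A^2 + 6*A^-2
  A^0 * (18*d + 2*d^3) = -2*A^6 - 24*A^2 - 24*A^-2 - 2*A^-6
  A^-2 * (15*d^2) = 15*A^2 + 30*A^-2 + 15*A^-6
  A^-4 * (6*d^3) = -6*A^2 - 18*A^-2 - 18*A^-6 - 6*A^-10
  A^-6 * (d^4) = A^2 + 4*A^-2 + 6*A^-6 + 4*A^-10 + A^-14
Summing the groups: <K> = A^10 + 2*A^2 - 2*A^-2 + A^-6 - 2*A^-10 + A^-14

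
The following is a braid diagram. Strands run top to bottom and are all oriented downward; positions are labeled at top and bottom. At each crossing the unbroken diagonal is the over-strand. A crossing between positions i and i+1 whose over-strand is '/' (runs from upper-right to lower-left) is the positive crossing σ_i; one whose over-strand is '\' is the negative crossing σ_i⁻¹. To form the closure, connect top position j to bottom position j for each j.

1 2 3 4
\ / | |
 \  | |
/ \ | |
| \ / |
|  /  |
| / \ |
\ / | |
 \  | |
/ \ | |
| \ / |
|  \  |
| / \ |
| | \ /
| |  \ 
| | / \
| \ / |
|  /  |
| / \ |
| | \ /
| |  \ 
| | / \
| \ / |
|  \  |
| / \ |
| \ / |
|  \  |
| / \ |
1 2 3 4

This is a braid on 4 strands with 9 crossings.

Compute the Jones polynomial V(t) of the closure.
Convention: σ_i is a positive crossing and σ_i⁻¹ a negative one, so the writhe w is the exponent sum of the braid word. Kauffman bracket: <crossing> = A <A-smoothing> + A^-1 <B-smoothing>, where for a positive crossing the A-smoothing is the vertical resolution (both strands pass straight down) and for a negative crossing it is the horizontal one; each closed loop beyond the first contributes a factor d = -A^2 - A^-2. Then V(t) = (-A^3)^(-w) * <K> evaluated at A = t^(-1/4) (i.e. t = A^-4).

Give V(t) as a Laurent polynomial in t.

Reading the diagram top to bottom ('/'-over between positions i,i+1 = s_i, '\'-over = s_i^-1): braid word = s1^-1 s2 s1^-1 s2^-1 s3^-1 s2 s3^-1 s2^-1 s2^-1.
Braid: s1^-1 s2 s1^-1 s2^-1 s3^-1 s2 s3^-1 s2^-1 s2^-1 on 4 strands, 9 crossings.
Writhe w = (#positive) - (#negative) = 2 - 7 = -5.
State-sum expansion of <K>. There are 2^9 = 512 states.
Each crossing splits two ways (0=vertical, 1=horizontal). The state's weight is A^(#A-smoothings - #B-smoothings) * d^(loops - 1).
Tabulate the states by total A-exponent and number of loops L (A-exp: L × count):
  A^9: L=5 ×1
  A^7: L=4 ×9
  A^5: L=3 ×30, L=5 ×6
  A^3: L=2 ×45, L=4 ×37, L=6 ×2
  A^1: L=1 ×27, L=3 ×78, L=5 ×21
  A^-1: L=2 ×67, L=4 ×53, L=6 ×6
  A^-3: L=1 ×12, L=3 ×53, L=5 ×18, L=7 ×1
  A^-5: L=2 ×14, L=4 ×19, L=6 ×3
  A^-7: L=3 ×6, L=5 ×3
  A^-9: L=4 ×1
Each group contributes A^e * Σ count * d^(L-1):
Powers of d = -A^2 - A^-2: d^2 = A^4 + 2 + A^-4; d^3 = -A^6 - 3*A^2 - 3*A^-2 - A^-6; d^4 = A^8 + 4*A^4 + 6 + 4*A^-4 + A^-8; d^5 = -A^10 - 5*A^6 - 10*A^2 - 10*A^-2 - 5*A^-6 - A^-10; d^6 = A^12 + 6*A^8 + 15*A^4 + 20 + 15*A^-4 + 6*A^-8 + A^-12.
  A^9 * (d^4) = A^17 + 4*A^13 + 6*A^9 + 4*A^5 + A
  A^7 * (9*d^3) = -9*A^13 - 27*A^9 - 27*A^5 - 9*A
  A^5 * (30*d^2 + 6*d^4) = 6*A^13 + 54*A^9 + 96*A^5 + 54*A + 6*A^-3
  A^3 * (45*d + 37*d^3 + 2*d^5) = -2*A^13 - 47*A^9 - 176*A^5 - 176*A - 47*A^-3 - 2*A^-7
  A^1 * (27 + 78*d^2 + 21*d^4) = 21*A^9 + 162*A^5 + 309*A + 162*A^-3 + 21*A^-7
  A^-1 * (67*d + 53*d^3 + 6*d^5) = -6*A^9 - 83*A^5 - 286*A - 286*A^-3 - 83*A^-7 - 6*A^-11
  A^-3 * (12 + 53*d^2 + 18*d^4 + d^6) = A^9 + 24*A^5 + 140*A + 246*A^-3 + 140*A^-7 + 24*A^-11 + A^-15
  A^-5 * (14*d + 19*d^3 + 3*d^5) = -3*A^5 - 34*A - 101*A^-3 - 101*A^-7 - 34*A^-11 - 3*A^-15
  A^-7 * (6*d^2 + 3*d^4) = 3*A + 18*A^-3 + 30*A^-7 + 18*A^-11 + 3*A^-15
  A^-9 * (d^3) = -A^-3 - 3*A^-7 - 3*A^-11 - A^-15
Summing the groups: <K> = A^17 - A^13 + 2*A^9 - 3*A^5 + 2*A - 3*A^-3 + 2*A^-7 - A^-11
Normalise by the writhe: (-A^3)^(-w) = (-A^3)^(5) = -A^15, so f(A) = -A^15 * <K> = -A^32 + A^28 - 2*A^24 + 3*A^20 - 2*A^16 + 3*A^12 - 2*A^8 + A^4.
Substitute A = t^(-1/4), i.e. A^e → t^(-e/4): V(t) = t^-1 - 2*t^-2 + 3*t^-3 - 2*t^-4 + 3*t^-5 - 2*t^-6 + t^-7 - t^-8

Answer: t^-1 - 2*t^-2 + 3*t^-3 - 2*t^-4 + 3*t^-5 - 2*t^-6 + t^-7 - t^-8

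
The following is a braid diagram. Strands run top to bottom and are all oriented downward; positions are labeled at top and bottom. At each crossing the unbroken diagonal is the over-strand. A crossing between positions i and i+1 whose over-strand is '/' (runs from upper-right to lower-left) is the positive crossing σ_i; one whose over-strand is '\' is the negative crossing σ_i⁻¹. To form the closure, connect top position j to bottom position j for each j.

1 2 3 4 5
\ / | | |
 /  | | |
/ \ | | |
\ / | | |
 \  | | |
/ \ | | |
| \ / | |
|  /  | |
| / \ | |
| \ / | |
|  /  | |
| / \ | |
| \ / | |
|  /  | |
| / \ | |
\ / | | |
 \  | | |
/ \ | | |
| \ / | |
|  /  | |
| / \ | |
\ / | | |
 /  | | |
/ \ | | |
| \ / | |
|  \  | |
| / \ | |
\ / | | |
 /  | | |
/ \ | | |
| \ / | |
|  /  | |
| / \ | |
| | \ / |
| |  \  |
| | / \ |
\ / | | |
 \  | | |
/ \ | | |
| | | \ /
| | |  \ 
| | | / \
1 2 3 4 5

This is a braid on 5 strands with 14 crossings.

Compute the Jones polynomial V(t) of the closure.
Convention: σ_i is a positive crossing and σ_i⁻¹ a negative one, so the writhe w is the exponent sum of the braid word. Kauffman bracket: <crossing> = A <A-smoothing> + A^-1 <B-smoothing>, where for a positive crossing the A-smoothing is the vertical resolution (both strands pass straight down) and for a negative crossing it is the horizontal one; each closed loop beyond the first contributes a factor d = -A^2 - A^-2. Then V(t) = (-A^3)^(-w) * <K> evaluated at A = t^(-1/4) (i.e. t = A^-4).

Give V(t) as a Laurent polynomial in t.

Reading the diagram top to bottom ('/'-over between positions i,i+1 = s_i, '\'-over = s_i^-1): braid word = s1 s1^-1 s2 s2 s2 s1^-1 s2 s1 s2^-1 s1 s2 s3^-1 s1^-1 s4^-1.
The presented braid s1 s1^-1 s2 s2 s2 s1^-1 s2 s1 s2^-1 s1 s2 s3^-1 s1^-1 s4^-1 on 5 strands reduces by inverse Markov moves (closure unchanged at each step):
  Destabilize: the word has the form β·s4^-1 where s4^-1 occurs only as the final letter (β ∈ B_4); drop it and the last strand → 4 strands.
  Deconjugate: the word is γ·β·γ⁻¹ with γ = s1 (prefix) and γ⁻¹ = s1^-1 (suffix); strip both.
  Destabilize: the word has the form β·s3^-1 where s3^-1 occurs only as the final letter (β ∈ B_3); drop it and the last strand → 3 strands.
Reduced to β = s1^-1 s2 s2 s2 s1^-1 s2 s1 s2^-1 s1 s2 on 3 strands, 10 crossings.
Compute on β:
Braid: s1^-1 s2 s2 s2 s1^-1 s2 s1 s2^-1 s1 s2 on 3 strands, 10 crossings.
Writhe w = (#positive) - (#negative) = 7 - 3 = 4.
Computing the Kauffman bracket via state sum. There are 2^10 = 1024 states.
Smooth each crossing (0=||, 1=⌣⌢); contribution A^(Σ sign_k(1-2s_k)) * d^(L-1).
Tabulate the states by total A-exponent and number of loops L (A-exp: L × count):
  A^10: L=2 ×1
  A^8: L=1 ×5, L=3 ×5
  A^6: L=2 ×39, L=4 ×6
  A^4: L=1 ×34, L=3 ×85, L=5 ×1
  A^2: L=2 ×138, L=4 ×72
  A^0: L=1 ×48, L=3 ×167, L=5 ×37
  A^-2: L=2 ×91, L=4 ×109, L=6 ×10
  A^-4: L=3 ×82, L=5 ×37, L=7 ×1
  A^-6: L=4 ×40, L=6 ×5
  A^-8: L=5 ×10
  A^-10: L=6 ×1
Each group contributes A^e * Σ count * d^(L-1):
Powers of d = -A^2 - A^-2: d^2 = A^4 + 2 + A^-4; d^3 = -A^6 - 3*A^2 - 3*A^-2 - A^-6; d^4 = A^8 + 4*A^4 + 6 + 4*A^-4 + A^-8; d^5 = -A^10 - 5*A^6 - 10*A^2 - 10*A^-2 - 5*A^-6 - A^-10; d^6 = A^12 + 6*A^8 + 15*A^4 + 20 + 15*A^-4 + 6*A^-8 + A^-12.
  A^10 * (d) = -A^12 - A^8
  A^8 * (5 + 5*d^2) = 5*A^12 + 15*A^8 + 5*A^4
  A^6 * (39*d + 6*d^3) = -6*A^12 - 57*A^8 - 57*A^4 - 6
  A^4 * (34 + 85*d^2 + d^4) = A^12 + 89*A^8 + 210*A^4 + 89 + A^-4
  A^2 * (138*d + 72*d^3) = -72*A^8 - 354*A^4 - 354 - 72*A^-4
  A^0 * (48 + 167*d^2 + 37*d^4) = 37*A^8 + 315*A^4 + 604 + 315*A^-4 + 37*A^-8
  A^-2 * (91*d + 109*d^3 + 10*d^5) = -10*A^8 - 159*A^4 - 518 - 518*A^-4 - 159*A^-8 - 10*A^-12
  A^-4 * (82*d^2 + 37*d^4 + d^6) = A^8 + 43*A^4 + 245 + 406*A^-4 + 245*A^-8 + 43*A^-12 + A^-16
  A^-6 * (40*d^3 + 5*d^5) = -5*A^4 - 65 - 170*A^-4 - 170*A^-8 - 65*A^-12 - 5*A^-16
  A^-8 * (10*d^4) = 10 + 40*A^-4 + 60*A^-8 + 40*A^-12 + 10*A^-16
  A^-10 * (d^5) = -1 - 5*A^-4 - 10*A^-8 - 10*A^-12 - 5*A^-16 - A^-20
Summing the groups: <K> = -A^12 + 2*A^8 - 2*A^4 + 4 - 3*A^-4 + 3*A^-8 - 2*A^-12 + A^-16 - A^-20
Normalise by the writhe: (-A^3)^(-w) = (-A^3)^(-4) = A^-12, so f(A) = A^-12 * <K> = -1 + 2*A^-4 - 2*A^-8 + 4*A^-12 - 3*A^-16 + 3*A^-20 - 2*A^-24 + A^-28 - A^-32.
Substitute A = t^(-1/4), i.e. A^e → t^(-e/4): V(t) = -t^8 + t^7 - 2*t^6 + 3*t^5 - 3*t^4 + 4*t^3 - 2*t^2 + 2*t - 1

Answer: -t^8 + t^7 - 2*t^6 + 3*t^5 - 3*t^4 + 4*t^3 - 2*t^2 + 2*t - 1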